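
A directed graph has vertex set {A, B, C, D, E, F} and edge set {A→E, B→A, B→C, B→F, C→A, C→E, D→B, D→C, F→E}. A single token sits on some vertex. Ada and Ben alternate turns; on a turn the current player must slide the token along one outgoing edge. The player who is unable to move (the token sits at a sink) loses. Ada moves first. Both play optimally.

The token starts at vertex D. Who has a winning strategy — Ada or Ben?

Ada wins.

Label each position W (a win for the player to move) or L (a loss). A position with no legal move is L; any other position is W exactly when some move reaches an L, and L when every move reaches a W.
Every edge goes from a vertex to one that appears earlier in the order E, A, C, F, B, D, so processing vertices in that order labels each vertex after all of its successors.
E: no outgoing edge → L
A: reaches L-position E → W
C: reaches L-position E → W
F: reaches L-position E → W
B: only reaches F(W), C(W), A(W), all W → L
D: reaches L-position B → W
From D Ada can move to B, reaching an L position.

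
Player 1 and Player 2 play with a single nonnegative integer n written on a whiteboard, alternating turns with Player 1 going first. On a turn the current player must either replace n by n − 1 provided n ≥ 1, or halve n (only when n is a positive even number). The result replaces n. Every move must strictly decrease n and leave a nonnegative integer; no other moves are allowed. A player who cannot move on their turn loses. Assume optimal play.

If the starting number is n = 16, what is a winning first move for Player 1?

Use the standard recursion: the mover loses at a terminal position; elsewhere, the mover wins exactly when some move hands the opponent an L position.
n=0: no move → L
n=1: W (go to 0, an L position)
n=2: L (sole option 1(W) is W)
n=3: W (go to 2, an L position)
n=4: W (go to 2, an L position)
n=5: L (sole option 4(W) is W)
n=6: W (go to 5, an L position)
n=7: L (sole option 6(W) is W)
n=8: W (go to 7, an L position)
n=9: L (sole option 8(W) is W)
n=10: W (go to 5, an L position)
n=11: L (sole option 10(W) is W)
n=12: W (go to 11, an L position)
n=13: L (sole option 12(W) is W)
n=14: W (go to 7, an L position)
n=15: L (sole option 14(W) is W)
n=16: W (go to 15, an L position)
From 16, the L positions reachable in one move are: 15.

Move to 15.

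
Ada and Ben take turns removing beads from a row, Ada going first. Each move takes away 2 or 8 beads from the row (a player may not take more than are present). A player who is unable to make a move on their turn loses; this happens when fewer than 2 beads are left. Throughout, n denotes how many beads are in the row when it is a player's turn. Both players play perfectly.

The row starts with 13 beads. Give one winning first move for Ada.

Use the standard recursion: the mover loses at a terminal position; elsewhere, the mover wins exactly when some move hands the opponent an L position.
n=0: no move → L
n=1: no move → L
n=2: can move to 0, which is L ⇒ W
n=3: can move to 1, which is L ⇒ W
n=4: the only move is to 2(W), a W ⇒ L
n=5: the only move is to 3(W), a W ⇒ L
n=6: can move to 4, which is L ⇒ W
n=7: can move to 5, which is L ⇒ W
n=8: can move to 0, which is L ⇒ W
n=9: can move to 1, which is L ⇒ W
n=10: moves to 8(W), 2(W); every one is W ⇒ L
n=11: moves to 9(W), 3(W); every one is W ⇒ L
n=12: can move to 10, which is L ⇒ W
n=13: can move to 11, which is L ⇒ W
From 13, the L positions reachable in one move are: 11, 5. Any move reaching one of these is winning.

Remove 2, leaving 11.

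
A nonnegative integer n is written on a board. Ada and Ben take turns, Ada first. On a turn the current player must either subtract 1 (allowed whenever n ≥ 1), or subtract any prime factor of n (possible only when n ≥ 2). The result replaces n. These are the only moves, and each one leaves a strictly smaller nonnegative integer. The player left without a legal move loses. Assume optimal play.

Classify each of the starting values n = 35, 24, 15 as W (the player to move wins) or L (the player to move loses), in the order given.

35: W, 24: L, 15: W

Compute win/loss labels from the base case upward. A position with no move is L. Any other position is W if it can reach an L in one move, else L.
n=0: no move → L
n=1: reaches L-position 0 → W
n=2: reaches L-position 0 → W
n=3: reaches L-position 0 → W
n=4: only reaches 2(W), 3(W), all W → L
n=5: reaches L-position 0 → W
n=6: reaches L-position 4 → W
n=7: reaches L-position 0 → W
n=8: only reaches 6(W), 7(W), all W → L
n=9: reaches L-position 8 → W
n=10: reaches L-position 8 → W
n=11: reaches L-position 0 → W
n=12: only reaches 9(W), 10(W), 11(W), all W → L
n=13: reaches L-position 0 → W
n=14: reaches L-position 12 → W
n=15: reaches L-position 12 → W
n=16: only reaches 14(W), 15(W), all W → L
n=17: reaches L-position 0 → W
n=18: reaches L-position 16 → W
n=19: reaches L-position 0 → W
n=20: only reaches 15(W), 18(W), 19(W), all W → L
n=21: reaches L-position 20 → W
n=22: reaches L-position 20 → W
n=23: reaches L-position 0 → W
n=24: only reaches 21(W), 22(W), 23(W), all W → L
n=25: reaches L-position 20 → W
n=26: reaches L-position 24 → W
n=27: reaches L-position 24 → W
n=28: only reaches 21(W), 26(W), 27(W), all W → L
n=29: reaches L-position 0 → W
n=30: reaches L-position 28 → W
n=31: reaches L-position 0 → W
n=32: only reaches 30(W), 31(W), all W → L
n=33: reaches L-position 32 → W
n=34: reaches L-position 32 → W
n=35: reaches L-position 28 → W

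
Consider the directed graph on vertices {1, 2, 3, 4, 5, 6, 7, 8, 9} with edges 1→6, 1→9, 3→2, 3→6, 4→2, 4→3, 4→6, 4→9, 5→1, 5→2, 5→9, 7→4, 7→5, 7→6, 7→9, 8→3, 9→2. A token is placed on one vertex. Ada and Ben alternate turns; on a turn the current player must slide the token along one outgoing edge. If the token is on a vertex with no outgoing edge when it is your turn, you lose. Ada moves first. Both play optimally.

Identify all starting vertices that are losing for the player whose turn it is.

Classify positions by backward induction: terminal positions (no move available) are L. From any other position, the mover wins iff some move reaches an L.
Every edge goes from a vertex to one that appears earlier in the order 2, 6, 9, 3, 1, 5, 4, 8, 7, so processing vertices in that order labels each vertex after all of its successors.
2: no outgoing edge → L
6: no outgoing edge → L
9: W (go to 2, an L position)
3: W (go to 6, an L position)
1: W (go to 6, an L position)
5: W (go to 2, an L position)
4: W (go to 6, an L position)
8: L (sole option 3(W) is W)
7: W (go to 6, an L position)
Reading off the rows marked L gives the requested list; there are 3 such vertices.

2, 6, 8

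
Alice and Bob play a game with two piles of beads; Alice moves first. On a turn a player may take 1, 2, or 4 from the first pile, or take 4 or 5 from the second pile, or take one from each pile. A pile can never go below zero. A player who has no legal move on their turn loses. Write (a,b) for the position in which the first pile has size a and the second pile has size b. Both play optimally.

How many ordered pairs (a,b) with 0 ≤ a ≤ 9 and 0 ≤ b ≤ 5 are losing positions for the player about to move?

Work bottom-up. With no move the player to move loses. Otherwise the position is W if at least one move leads to an L position for the opponent, and L if every move leads to a W.
Every move lowers a or b (never raises either), so fill the grid row by row in increasing a, and left to right within a row: each cell's successors are then already labelled.
      b=0  b=1  b=2  b=3  b=4  b=5
a=0:    L    L    L    L    W    W
a=1:    W    W    W    W    W    L
a=2:    W    W    W    W    L    W
a=3:    L    L    L    L    W    W
a=4:    W    W    W    W    W    L
a=5:    W    W    W    W    L    W
a=6:    L    L    L    L    W    W
a=7:    W    W    W    W    W    L
a=8:    W    W    W    W    L    W
a=9:    L    L    L    L    W    W
Cells with no legal move (terminal, hence L): (0,0), (0,1), (0,2), (0,3).
The remaining L cells, each justified by listing all of its moves:
(1,5): only reaches (0,5)(W), (1,1)(W), (1,0)(W), (0,4)(W), all W → L
(2,4): only reaches (1,4)(W), (0,4)(W), (2,0)(W), (1,3)(W), all W → L
(3,0): only reaches (2,0)(W), (1,0)(W), all W → L
(3,1): only reaches (2,1)(W), (1,1)(W), (2,0)(W), all W → L
(3,2): only reaches (2,2)(W), (1,2)(W), (2,1)(W), all W → L
(3,3): only reaches (2,3)(W), (1,3)(W), (2,2)(W), all W → L
(4,5): only reaches (3,5)(W), (2,5)(W), (0,5)(W), (4,1)(W), (4,0)(W), (3,4)(W), all W → L
(5,4): only reaches (4,4)(W), (3,4)(W), (1,4)(W), (5,0)(W), (4,3)(W), all W → L
(6,0): only reaches (5,0)(W), (4,0)(W), (2,0)(W), all W → L
(6,1): only reaches (5,1)(W), (4,1)(W), (2,1)(W), (5,0)(W), all W → L
(6,2): only reaches (5,2)(W), (4,2)(W), (2,2)(W), (5,1)(W), all W → L
(6,3): only reaches (5,3)(W), (4,3)(W), (2,3)(W), (5,2)(W), all W → L
(7,5): only reaches (6,5)(W), (5,5)(W), (3,5)(W), (7,1)(W), (7,0)(W), (6,4)(W), all W → L
(8,4): only reaches (7,4)(W), (6,4)(W), (4,4)(W), (8,0)(W), (7,3)(W), all W → L
(9,0): only reaches (8,0)(W), (7,0)(W), (5,0)(W), all W → L
(9,1): only reaches (8,1)(W), (7,1)(W), (5,1)(W), (8,0)(W), all W → L
(9,2): only reaches (8,2)(W), (7,2)(W), (5,2)(W), (8,1)(W), all W → L
(9,3): only reaches (8,3)(W), (7,3)(W), (5,3)(W), (8,2)(W), all W → L
Every other cell has at least one move into one of the L cells above, so it is W.
L cells per row: a=0: 4, a=1: 1, a=2: 1, a=3: 4, a=4: 1, a=5: 1, a=6: 4, a=7: 1, a=8: 1, a=9: 4; total 22.

22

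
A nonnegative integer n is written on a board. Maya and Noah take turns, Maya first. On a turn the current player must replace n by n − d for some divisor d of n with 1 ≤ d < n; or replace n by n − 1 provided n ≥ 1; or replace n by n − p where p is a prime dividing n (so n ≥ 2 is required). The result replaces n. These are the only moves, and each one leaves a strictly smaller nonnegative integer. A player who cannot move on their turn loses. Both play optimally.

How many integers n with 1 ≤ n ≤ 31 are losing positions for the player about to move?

5

Use the standard recursion: the mover loses at a terminal position; elsewhere, the mover wins exactly when some move hands the opponent an L position.
n=0: no move → L
n=1: can move to 0, which is L ⇒ W
n=2: can move to 0, which is L ⇒ W
n=3: can move to 0, which is L ⇒ W
n=4: moves to 2(W), 3(W); every one is W ⇒ L
n=5: can move to 0, which is L ⇒ W
n=6: can move to 4, which is L ⇒ W
n=7: can move to 0, which is L ⇒ W
n=8: can move to 4, which is L ⇒ W
n=9: moves to 6(W), 8(W); every one is W ⇒ L
n=10: can move to 9, which is L ⇒ W
n=11: can move to 0, which is L ⇒ W
n=12: can move to 9, which is L ⇒ W
n=13: can move to 0, which is L ⇒ W
n=14: moves to 7(W), 12(W), 13(W); every one is W ⇒ L
n=15: can move to 14, which is L ⇒ W
n=16: can move to 14, which is L ⇒ W
n=17: can move to 0, which is L ⇒ W
n=18: can move to 9, which is L ⇒ W
n=19: can move to 0, which is L ⇒ W
n=20: moves to 10(W), 15(W), 16(W), 18(W), 19(W); every one is W ⇒ L
n=21: can move to 14, which is L ⇒ W
n=22: can move to 20, which is L ⇒ W
n=23: can move to 0, which is L ⇒ W
n=24: can move to 20, which is L ⇒ W
n=25: can move to 20, which is L ⇒ W
n=26: moves to 13(W), 24(W), 25(W); every one is W ⇒ L
n=27: can move to 26, which is L ⇒ W
n=28: can move to 14, which is L ⇒ W
n=29: can move to 0, which is L ⇒ W
n=30: can move to 20, which is L ⇒ W
n=31: can move to 0, which is L ⇒ W
L entries with 1 ≤ n ≤ 31 (n=0 is outside the asked range and is not counted): n = 4, 9, 14, 20, 26; that makes 5.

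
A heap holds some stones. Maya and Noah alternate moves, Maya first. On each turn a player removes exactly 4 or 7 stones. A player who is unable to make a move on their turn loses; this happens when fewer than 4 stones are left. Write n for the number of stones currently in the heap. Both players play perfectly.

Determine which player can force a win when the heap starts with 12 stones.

Noah wins.

Classify positions by backward induction: terminal positions (no move available) are L. From any other position, the mover wins iff some move reaches an L.
n=0: no move → L
n=1: no move → L
n=2: no move → L
n=3: no move → L
n=4: →0(L), so W
n=5: →1(L), so W
n=6: →2(L), so W
n=7: →3(L), so W
n=8: →1(L), so W
n=9: →2(L), so W
n=10: →3(L), so W
n=11: →7(W), 4(W) — all W, so L
n=12: →8(W), 5(W) — all W, so L
The starting position 12 is L: whatever Maya does, the opponent receives a W position.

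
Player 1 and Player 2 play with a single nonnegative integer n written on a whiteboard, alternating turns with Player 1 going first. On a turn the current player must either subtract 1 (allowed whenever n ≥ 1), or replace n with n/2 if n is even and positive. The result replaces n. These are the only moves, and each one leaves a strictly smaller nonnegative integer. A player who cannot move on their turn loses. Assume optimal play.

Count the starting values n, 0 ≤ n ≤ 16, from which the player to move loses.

8

Label each position W (a win for the player to move) or L (a loss). A position with no legal move is L; any other position is W exactly when some move reaches an L, and L when every move reaches a W.
n=0: no move → L
n=1: →0(L), so W
n=2: →1(W) only, which is W, so L
n=3: →2(L), so W
n=4: →2(L), so W
n=5: →4(W) only, which is W, so L
n=6: →5(L), so W
n=7: →6(W) only, which is W, so L
n=8: →7(L), so W
n=9: →8(W) only, which is W, so L
n=10: →5(L), so W
n=11: →10(W) only, which is W, so L
n=12: →11(L), so W
n=13: →12(W) only, which is W, so L
n=14: →7(L), so W
n=15: →14(W) only, which is W, so L
n=16: →15(L), so W
L entries with 0 ≤ n ≤ 16: n = 0, 2, 5, 7, 9, 11, 13, 15; that makes 8.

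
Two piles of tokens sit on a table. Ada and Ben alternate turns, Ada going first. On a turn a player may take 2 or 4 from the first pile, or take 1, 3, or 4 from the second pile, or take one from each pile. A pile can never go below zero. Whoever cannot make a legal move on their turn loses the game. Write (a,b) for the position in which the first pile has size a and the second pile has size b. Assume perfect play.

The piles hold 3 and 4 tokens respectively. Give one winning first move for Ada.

Move to (3,3).

Work bottom-up. With no move the player to move loses. Otherwise the position is W if at least one move leads to an L position for the opponent, and L if every move leads to a W.
No move ever increases a pile, so every position that can arise here has a ≤ 3 and b ≤ 4; it is enough to label the cells with 0 ≤ a ≤ 3 and 0 ≤ b ≤ 4.
Every move lowers a or b (never raises either), so fill the grid row by row in increasing a, and left to right within a row: each cell's successors are then already labelled.
      b=0  b=1  b=2  b=3  b=4
a=0:    L    W    L    W    W
a=1:    L    W    L    W    W
a=2:    W    W    W    W    L
a=3:    W    L    W    L    W
Cells with no legal move (terminal, hence L): (0,0), (1,0).
The remaining L cells, each justified by listing all of its moves:
(0,2): L (sole option (0,1)(W) is W)
(1,2): L (options (1,1)(W), (0,1)(W) are all W)
(2,4): L (options (0,4)(W), (2,3)(W), (2,1)(W), (2,0)(W), (1,3)(W) are all W)
(3,1): L (options (1,1)(W), (3,0)(W), (2,0)(W) are all W)
(3,3): L (options (1,3)(W), (3,2)(W), (3,0)(W), (2,2)(W) are all W)
Every other cell has at least one move into one of the L cells above, so it is W.
From (3,4), the L positions reachable in one move are: (3,3), (3,1). Any move reaching one of these is winning.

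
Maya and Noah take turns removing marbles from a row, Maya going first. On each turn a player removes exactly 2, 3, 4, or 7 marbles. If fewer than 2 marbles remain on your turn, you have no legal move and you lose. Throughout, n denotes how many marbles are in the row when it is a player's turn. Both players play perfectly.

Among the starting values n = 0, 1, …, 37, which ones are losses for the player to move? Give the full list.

0, 1, 6, 11, 12, 17, 22, 23, 28, 33, 34

Classify positions by backward induction: terminal positions (no move available) are L. From any other position, the mover wins iff some move reaches an L.
n=0: no move → L
n=1: no move → L
n=2: reaches L-position 0 → W
n=3: reaches L-position 1 → W
n=4: reaches L-position 1 → W
n=5: reaches L-position 1 → W
n=6: only reaches 4(W), 3(W), 2(W), all W → L
n=7: reaches L-position 0 → W
n=8: reaches L-position 6 → W
n=9: reaches L-position 6 → W
n=10: reaches L-position 6 → W
n=11: only reaches 9(W), 8(W), 7(W), 4(W), all W → L
n=12: only reaches 10(W), 9(W), 8(W), 5(W), all W → L
n=13: reaches L-position 11 → W
n=14: reaches L-position 12 → W
n=15: reaches L-position 12 → W
n=16: reaches L-position 12 → W
n=17: only reaches 15(W), 14(W), 13(W), 10(W), all W → L
n=18: reaches L-position 11 → W
n=19: reaches L-position 17 → W
n=20: reaches L-position 17 → W
n=21: reaches L-position 17 → W
n=22: only reaches 20(W), 19(W), 18(W), 15(W), all W → L
n=23: only reaches 21(W), 20(W), 19(W), 16(W), all W → L
n=24: reaches L-position 22 → W
n=25: reaches L-position 23 → W
n=26: reaches L-position 23 → W
n=27: reaches L-position 23 → W
n=28: only reaches 26(W), 25(W), 24(W), 21(W), all W → L
n=29: reaches L-position 22 → W
n=30: reaches L-position 28 → W
n=31: reaches L-position 28 → W
n=32: reaches L-position 28 → W
n=33: only reaches 31(W), 30(W), 29(W), 26(W), all W → L
n=34: only reaches 32(W), 31(W), 30(W), 27(W), all W → L
n=35: reaches L-position 33 → W
n=36: reaches L-position 34 → W
n=37: reaches L-position 34 → W
Reading off the rows marked L gives the requested list; there are 11 such values of n.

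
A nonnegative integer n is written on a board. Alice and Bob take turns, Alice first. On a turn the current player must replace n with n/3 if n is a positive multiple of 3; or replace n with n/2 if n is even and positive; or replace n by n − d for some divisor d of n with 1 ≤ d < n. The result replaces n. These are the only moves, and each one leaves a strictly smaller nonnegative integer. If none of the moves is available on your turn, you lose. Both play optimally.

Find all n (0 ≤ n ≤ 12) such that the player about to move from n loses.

Positions with no move are L. A position that does have a move is losing for the player to move precisely when every available move leads to a winning position for the opponent. Fill in the labels:
n=0: no move → L
n=1: no move → L
n=2: reaches L-position 1 → W
n=3: reaches L-position 1 → W
n=4: only reaches 2(W), 3(W), all W → L
n=5: reaches L-position 4 → W
n=6: reaches L-position 4 → W
n=7: only reaches 6(W), which is W → L
n=8: reaches L-position 4 → W
n=9: only reaches 3(W), 6(W), 8(W), all W → L
n=10: reaches L-position 9 → W
n=11: only reaches 10(W), which is W → L
n=12: reaches L-position 4 → W
Reading off the rows marked L gives the requested list; there are 6 such values of n.

0, 1, 4, 7, 9, 11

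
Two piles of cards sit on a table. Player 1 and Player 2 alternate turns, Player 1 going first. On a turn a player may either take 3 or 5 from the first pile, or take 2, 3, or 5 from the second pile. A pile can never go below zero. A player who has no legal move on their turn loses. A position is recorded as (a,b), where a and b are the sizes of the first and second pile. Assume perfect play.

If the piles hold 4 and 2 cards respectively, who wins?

Build the W/L table. Terminal = L. A non-terminal position is W if it has a move to some L; otherwise it is L.
No move ever increases a pile, so every position that can arise here has a ≤ 4 and b ≤ 2; it is enough to label the cells with 0 ≤ a ≤ 4 and 0 ≤ b ≤ 2.
Every move lowers a or b (never raises either), so fill the grid row by row in increasing a, and left to right within a row: each cell's successors are then already labelled.
      b=0  b=1  b=2
a=0:    L    L    W
a=1:    L    L    W
a=2:    L    L    W
a=3:    W    W    L
a=4:    W    W    L
Cells with no legal move (terminal, hence L): (0,0), (0,1), (1,0), (1,1), (2,0), (2,1).
The remaining L cells, each justified by listing all of its moves:
(3,2): only reaches (0,2)(W), (3,0)(W), all W → L
(4,2): only reaches (1,2)(W), (4,0)(W), all W → L
Every other cell has at least one move into one of the L cells above, so it is W.
The starting position (4,2) is L: whatever Player 1 does, the opponent receives a W position.

Player 2 wins.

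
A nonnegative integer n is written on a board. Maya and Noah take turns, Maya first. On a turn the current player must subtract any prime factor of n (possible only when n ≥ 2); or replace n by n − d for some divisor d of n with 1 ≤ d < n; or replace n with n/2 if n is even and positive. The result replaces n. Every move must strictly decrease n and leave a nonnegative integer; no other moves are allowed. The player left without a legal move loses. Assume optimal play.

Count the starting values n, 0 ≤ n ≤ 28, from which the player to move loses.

Compute win/loss labels from the base case upward. A position with no move is L. Any other position is W if it can reach an L in one move, else L.
n=0: no move → L
n=1: no move → L
n=2: can move to 0, which is L ⇒ W
n=3: can move to 0, which is L ⇒ W
n=4: moves to 2(W), 3(W); every one is W ⇒ L
n=5: can move to 0, which is L ⇒ W
n=6: can move to 4, which is L ⇒ W
n=7: can move to 0, which is L ⇒ W
n=8: can move to 4, which is L ⇒ W
n=9: moves to 6(W), 8(W); every one is W ⇒ L
n=10: can move to 9, which is L ⇒ W
n=11: can move to 0, which is L ⇒ W
n=12: can move to 9, which is L ⇒ W
n=13: can move to 0, which is L ⇒ W
n=14: moves to 7(W), 12(W), 13(W); every one is W ⇒ L
n=15: can move to 14, which is L ⇒ W
n=16: can move to 14, which is L ⇒ W
n=17: can move to 0, which is L ⇒ W
n=18: can move to 9, which is L ⇒ W
n=19: can move to 0, which is L ⇒ W
n=20: moves to 10(W), 15(W), 16(W), 18(W), 19(W); every one is W ⇒ L
n=21: can move to 14, which is L ⇒ W
n=22: can move to 20, which is L ⇒ W
n=23: can move to 0, which is L ⇒ W
n=24: can move to 20, which is L ⇒ W
n=25: can move to 20, which is L ⇒ W
n=26: moves to 13(W), 24(W), 25(W); every one is W ⇒ L
n=27: can move to 26, which is L ⇒ W
n=28: can move to 14, which is L ⇒ W
L entries with 0 ≤ n ≤ 28: n = 0, 1, 4, 9, 14, 20, 26; that makes 7.

7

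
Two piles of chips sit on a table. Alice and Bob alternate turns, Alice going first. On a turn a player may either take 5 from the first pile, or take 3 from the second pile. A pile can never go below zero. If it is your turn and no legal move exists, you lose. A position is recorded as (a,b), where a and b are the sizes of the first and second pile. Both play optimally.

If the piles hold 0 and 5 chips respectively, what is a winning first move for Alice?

Move to (0,2).

Label each position W (a win for the player to move) or L (a loss). A position with no legal move is L; any other position is W exactly when some move reaches an L, and L when every move reaches a W.
No move ever increases a pile, so every position that can arise here has a ≤ 0 and b ≤ 5; it is enough to label the cells with 0 ≤ a ≤ 0 and 0 ≤ b ≤ 5.
Every move lowers a or b (never raises either), so fill the grid row by row in increasing a, and left to right within a row: each cell's successors are then already labelled.
      b=0  b=1  b=2  b=3  b=4  b=5
a=0:    L    L    L    W    W    W
Cells with no legal move (terminal, hence L): (0,0), (0,1), (0,2).
Every other cell has at least one move into one of the L cells above, so it is W.
From (0,5), the L positions reachable in one move are: (0,2).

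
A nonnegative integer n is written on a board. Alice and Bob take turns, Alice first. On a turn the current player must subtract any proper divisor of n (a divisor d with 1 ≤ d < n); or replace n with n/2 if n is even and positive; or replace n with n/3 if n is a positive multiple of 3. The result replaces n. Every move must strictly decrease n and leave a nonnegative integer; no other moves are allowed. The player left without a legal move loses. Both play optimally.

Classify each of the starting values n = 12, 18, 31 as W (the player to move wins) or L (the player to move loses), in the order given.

Work bottom-up. With no move the player to move loses. Otherwise the position is W if at least one move leads to an L position for the opponent, and L if every move leads to a W.
n=0: no move → L
n=1: no move → L
n=2: reaches L-position 1 → W
n=3: reaches L-position 1 → W
n=4: only reaches 2(W), 3(W), all W → L
n=5: reaches L-position 4 → W
n=6: reaches L-position 4 → W
n=7: only reaches 6(W), which is W → L
n=8: reaches L-position 4 → W
n=9: only reaches 3(W), 6(W), 8(W), all W → L
n=10: reaches L-position 9 → W
n=11: only reaches 10(W), which is W → L
n=12: reaches L-position 4 → W
n=13: only reaches 12(W), which is W → L
n=14: reaches L-position 7 → W
n=15: only reaches 5(W), 10(W), 12(W), 14(W), all W → L
n=16: reaches L-position 15 → W
n=17: only reaches 16(W), which is W → L
n=18: reaches L-position 9 → W
n=19: only reaches 18(W), which is W → L
n=20: reaches L-position 15 → W
n=21: reaches L-position 7 → W
n=22: reaches L-position 11 → W
n=23: only reaches 22(W), which is W → L
n=24: reaches L-position 23 → W
n=25: only reaches 20(W), 24(W), all W → L
n=26: reaches L-position 13 → W
n=27: reaches L-position 9 → W
n=28: only reaches 14(W), 21(W), 24(W), 26(W), 27(W), all W → L
n=29: reaches L-position 28 → W
n=30: reaches L-position 15 → W
n=31: only reaches 30(W), which is W → L

12: W, 18: W, 31: L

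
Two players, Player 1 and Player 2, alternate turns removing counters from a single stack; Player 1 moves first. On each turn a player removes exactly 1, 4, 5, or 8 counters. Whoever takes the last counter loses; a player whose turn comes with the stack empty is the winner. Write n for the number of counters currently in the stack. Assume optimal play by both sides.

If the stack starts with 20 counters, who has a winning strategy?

Player 1 wins.

Build the W/L table. Terminal = W. A non-terminal position is W if it has a move to some L; otherwise it is L.
n=0: no move; the opponent has just taken the last counter and therefore loses → W
n=1: the only move is to 0(W), a W ⇒ L
n=2: can move to 1, which is L ⇒ W
n=3: the only move is to 2(W), a W ⇒ L
n=4: can move to 3, which is L ⇒ W
n=5: can move to 1, which is L ⇒ W
n=6: can move to 1, which is L ⇒ W
n=7: can move to 3, which is L ⇒ W
n=8: can move to 3, which is L ⇒ W
n=9: can move to 1, which is L ⇒ W
n=10: moves to 9(W), 6(W), 5(W), 2(W); every one is W ⇒ L
n=11: can move to 10, which is L ⇒ W
n=12: moves to 11(W), 8(W), 7(W), 4(W); every one is W ⇒ L
n=13: can move to 12, which is L ⇒ W
n=14: can move to 10, which is L ⇒ W
n=15: can move to 10, which is L ⇒ W
n=16: can move to 12, which is L ⇒ W
n=17: can move to 12, which is L ⇒ W
n=18: can move to 10, which is L ⇒ W
n=19: moves to 18(W), 15(W), 14(W), 11(W); every one is W ⇒ L
n=20: can move to 19, which is L ⇒ W
From 20 Player 1 can remove 1, leaving 19, reaching an L position.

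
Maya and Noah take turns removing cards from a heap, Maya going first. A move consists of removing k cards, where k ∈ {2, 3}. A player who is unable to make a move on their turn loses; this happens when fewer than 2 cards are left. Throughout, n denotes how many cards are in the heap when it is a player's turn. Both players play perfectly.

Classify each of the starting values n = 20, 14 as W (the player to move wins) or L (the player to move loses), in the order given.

Positions with no move are L. A position that does have a move is losing for the player to move precisely when every available move leads to a winning position for the opponent. Fill in the labels:
n=0: no move → L
n=1: no move → L
n=2: W (go to 0, an L position)
n=3: W (go to 1, an L position)
n=4: W (go to 1, an L position)
n=5: L (options 3(W), 2(W) are all W)
n=6: L (options 4(W), 3(W) are all W)
n=7: W (go to 5, an L position)
n=8: W (go to 6, an L position)
n=9: W (go to 6, an L position)
n=10: L (options 8(W), 7(W) are all W)
n=11: L (options 9(W), 8(W) are all W)
n=12: W (go to 10, an L position)
n=13: W (go to 11, an L position)
n=14: W (go to 11, an L position)
n=15: L (options 13(W), 12(W) are all W)
n=16: L (options 14(W), 13(W) are all W)
n=17: W (go to 15, an L position)
n=18: W (go to 16, an L position)
n=19: W (go to 16, an L position)
n=20: L (options 18(W), 17(W) are all W)

20: L, 14: W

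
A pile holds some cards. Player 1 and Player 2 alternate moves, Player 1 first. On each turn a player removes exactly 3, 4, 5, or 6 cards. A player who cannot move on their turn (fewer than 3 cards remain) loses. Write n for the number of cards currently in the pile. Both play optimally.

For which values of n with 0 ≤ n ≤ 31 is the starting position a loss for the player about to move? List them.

0, 1, 2, 9, 10, 11, 18, 19, 20, 27, 28, 29

Positions with no move are L. A position that does have a move is losing for the player to move precisely when every available move leads to a winning position for the opponent. Fill in the labels:
n=0: no move → L
n=1: no move → L
n=2: no move → L
n=3: reaches L-position 0 → W
n=4: reaches L-position 1 → W
n=5: reaches L-position 2 → W
n=6: reaches L-position 2 → W
n=7: reaches L-position 2 → W
n=8: reaches L-position 2 → W
n=9: only reaches 6(W), 5(W), 4(W), 3(W), all W → L
n=10: only reaches 7(W), 6(W), 5(W), 4(W), all W → L
n=11: only reaches 8(W), 7(W), 6(W), 5(W), all W → L
n=12: reaches L-position 9 → W
n=13: reaches L-position 10 → W
n=14: reaches L-position 11 → W
n=15: reaches L-position 11 → W
n=16: reaches L-position 11 → W
n=17: reaches L-position 11 → W
n=18: only reaches 15(W), 14(W), 13(W), 12(W), all W → L
n=19: only reaches 16(W), 15(W), 14(W), 13(W), all W → L
n=20: only reaches 17(W), 16(W), 15(W), 14(W), all W → L
n=21: reaches L-position 18 → W
n=22: reaches L-position 19 → W
n=23: reaches L-position 20 → W
n=24: reaches L-position 20 → W
n=25: reaches L-position 20 → W
n=26: reaches L-position 20 → W
n=27: only reaches 24(W), 23(W), 22(W), 21(W), all W → L
n=28: only reaches 25(W), 24(W), 23(W), 22(W), all W → L
n=29: only reaches 26(W), 25(W), 24(W), 23(W), all W → L
n=30: reaches L-position 27 → W
n=31: reaches L-position 28 → W
The losing starting values of n are exactly the entries labelled L in this table (12 of them).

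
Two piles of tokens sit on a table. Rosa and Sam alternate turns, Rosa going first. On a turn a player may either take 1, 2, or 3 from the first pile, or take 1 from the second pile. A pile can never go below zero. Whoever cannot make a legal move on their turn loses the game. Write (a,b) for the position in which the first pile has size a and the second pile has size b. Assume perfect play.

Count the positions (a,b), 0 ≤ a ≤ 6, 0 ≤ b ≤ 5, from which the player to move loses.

12

Compute win/loss labels from the base case upward. A position with no move is L. Any other position is W if it can reach an L in one move, else L.
Every move lowers a or b (never raises either), so fill the grid row by row in increasing a, and left to right within a row: each cell's successors are then already labelled.
      b=0  b=1  b=2  b=3  b=4  b=5
a=0:    L    W    L    W    L    W
a=1:    W    L    W    L    W    L
a=2:    W    W    W    W    W    W
a=3:    W    W    W    W    W    W
a=4:    L    W    L    W    L    W
a=5:    W    L    W    L    W    L
a=6:    W    W    W    W    W    W
Cells with no legal move (terminal, hence L): (0,0).
The remaining L cells, each justified by listing all of its moves:
(0,2): the only move is to (0,1)(W), a W ⇒ L
(0,4): the only move is to (0,3)(W), a W ⇒ L
(1,1): moves to (0,1)(W), (1,0)(W); every one is W ⇒ L
(1,3): moves to (0,3)(W), (1,2)(W); every one is W ⇒ L
(1,5): moves to (0,5)(W), (1,4)(W); every one is W ⇒ L
(4,0): moves to (3,0)(W), (2,0)(W), (1,0)(W); every one is W ⇒ L
(4,2): moves to (3,2)(W), (2,2)(W), (1,2)(W), (4,1)(W); every one is W ⇒ L
(4,4): moves to (3,4)(W), (2,4)(W), (1,4)(W), (4,3)(W); every one is W ⇒ L
(5,1): moves to (4,1)(W), (3,1)(W), (2,1)(W), (5,0)(W); every one is W ⇒ L
(5,3): moves to (4,3)(W), (3,3)(W), (2,3)(W), (5,2)(W); every one is W ⇒ L
(5,5): moves to (4,5)(W), (3,5)(W), (2,5)(W), (5,4)(W); every one is W ⇒ L
Every other cell has at least one move into one of the L cells above, so it is W.
L cells per row: a=0: 3, a=1: 3, a=2: 0, a=3: 0, a=4: 3, a=5: 3, a=6: 0; total 12.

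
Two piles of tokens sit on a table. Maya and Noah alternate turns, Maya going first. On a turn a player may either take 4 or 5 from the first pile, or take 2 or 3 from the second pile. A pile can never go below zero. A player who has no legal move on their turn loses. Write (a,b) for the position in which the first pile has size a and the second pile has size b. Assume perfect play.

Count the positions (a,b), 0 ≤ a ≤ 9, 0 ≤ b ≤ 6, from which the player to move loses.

Work bottom-up. With no move the player to move loses. Otherwise the position is W if at least one move leads to an L position for the opponent, and L if every move leads to a W.
Every move lowers a or b (never raises either), so fill the grid row by row in increasing a, and left to right within a row: each cell's successors are then already labelled.
      b=0  b=1  b=2  b=3  b=4  b=5  b=6
a=0:    L    L    W    W    W    L    L
a=1:    L    L    W    W    W    L    L
a=2:    L    L    W    W    W    L    L
a=3:    L    L    W    W    W    L    L
a=4:    W    W    L    L    W    W    W
a=5:    W    W    L    L    W    W    W
a=6:    W    W    L    L    W    W    W
a=7:    W    W    L    L    W    W    W
a=8:    W    W    W    W    L    W    W
a=9:    L    L    W    W    W    L    L
Cells with no legal move (terminal, hence L): (0,0), (0,1), (1,0), (1,1), (2,0), (2,1), (3,0), (3,1).
The remaining L cells, each justified by listing all of its moves:
(0,5): only reaches (0,3)(W), (0,2)(W), all W → L
(0,6): only reaches (0,4)(W), (0,3)(W), all W → L
(1,5): only reaches (1,3)(W), (1,2)(W), all W → L
(1,6): only reaches (1,4)(W), (1,3)(W), all W → L
(2,5): only reaches (2,3)(W), (2,2)(W), all W → L
(2,6): only reaches (2,4)(W), (2,3)(W), all W → L
(3,5): only reaches (3,3)(W), (3,2)(W), all W → L
(3,6): only reaches (3,4)(W), (3,3)(W), all W → L
(4,2): only reaches (0,2)(W), (4,0)(W), all W → L
(4,3): only reaches (0,3)(W), (4,1)(W), (4,0)(W), all W → L
(5,2): only reaches (1,2)(W), (0,2)(W), (5,0)(W), all W → L
(5,3): only reaches (1,3)(W), (0,3)(W), (5,1)(W), (5,0)(W), all W → L
(6,2): only reaches (2,2)(W), (1,2)(W), (6,0)(W), all W → L
(6,3): only reaches (2,3)(W), (1,3)(W), (6,1)(W), (6,0)(W), all W → L
(7,2): only reaches (3,2)(W), (2,2)(W), (7,0)(W), all W → L
(7,3): only reaches (3,3)(W), (2,3)(W), (7,1)(W), (7,0)(W), all W → L
(8,4): only reaches (4,4)(W), (3,4)(W), (8,2)(W), (8,1)(W), all W → L
(9,0): only reaches (5,0)(W), (4,0)(W), all W → L
(9,1): only reaches (5,1)(W), (4,1)(W), all W → L
(9,5): only reaches (5,5)(W), (4,5)(W), (9,3)(W), (9,2)(W), all W → L
(9,6): only reaches (5,6)(W), (4,6)(W), (9,4)(W), (9,3)(W), all W → L
Every other cell has at least one move into one of the L cells above, so it is W.
L cells per row: a=0: 4, a=1: 4, a=2: 4, a=3: 4, a=4: 2, a=5: 2, a=6: 2, a=7: 2, a=8: 1, a=9: 4; total 29.

29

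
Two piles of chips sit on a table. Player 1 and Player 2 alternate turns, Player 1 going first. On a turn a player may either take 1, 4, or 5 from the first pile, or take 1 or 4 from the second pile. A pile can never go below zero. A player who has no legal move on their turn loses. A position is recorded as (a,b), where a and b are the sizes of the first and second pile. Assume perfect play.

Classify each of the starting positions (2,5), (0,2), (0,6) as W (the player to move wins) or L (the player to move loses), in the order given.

Classify positions by backward induction: terminal positions (no move available) are L. From any other position, the mover wins iff some move reaches an L.
No move ever increases a pile, so every position that can arise here has a ≤ 2 and b ≤ 6; it is enough to label the cells with 0 ≤ a ≤ 2 and 0 ≤ b ≤ 6.
Every move lowers a or b (never raises either), so fill the grid row by row in increasing a, and left to right within a row: each cell's successors are then already labelled.
      b=0  b=1  b=2  b=3  b=4  b=5  b=6
a=0:    L    W    L    W    W    L    W
a=1:    W    L    W    L    W    W    L
a=2:    L    W    L    W    W    L    W
Cells with no legal move (terminal, hence L): (0,0).
The remaining L cells, each justified by listing all of its moves:
(0,2): only reaches (0,1)(W), which is W → L
(0,5): only reaches (0,4)(W), (0,1)(W), all W → L
(1,1): only reaches (0,1)(W), (1,0)(W), all W → L
(1,3): only reaches (0,3)(W), (1,2)(W), all W → L
(1,6): only reaches (0,6)(W), (1,5)(W), (1,2)(W), all W → L
(2,0): only reaches (1,0)(W), which is W → L
(2,2): only reaches (1,2)(W), (2,1)(W), all W → L
(2,5): only reaches (1,5)(W), (2,4)(W), (2,1)(W), all W → L
Every other cell has at least one move into one of the L cells above, so it is W.
(2,5): one of the L cells justified above, so L
(0,2): one of the L cells justified above, so L
(0,6): the move to (0,5) reaches an L cell, so W

(2,5): L, (0,2): L, (0,6): W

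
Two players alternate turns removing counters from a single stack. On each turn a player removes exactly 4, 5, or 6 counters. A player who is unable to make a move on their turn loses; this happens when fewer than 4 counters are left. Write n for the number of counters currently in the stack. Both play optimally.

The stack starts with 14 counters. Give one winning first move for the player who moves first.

Remove 4, leaving 10.

Use the standard recursion: the mover loses at a terminal position; elsewhere, the mover wins exactly when some move hands the opponent an L position.
n=0: no move → L
n=1: no move → L
n=2: no move → L
n=3: no move → L
n=4: reaches L-position 0 → W
n=5: reaches L-position 1 → W
n=6: reaches L-position 2 → W
n=7: reaches L-position 3 → W
n=8: reaches L-position 3 → W
n=9: reaches L-position 3 → W
n=10: only reaches 6(W), 5(W), 4(W), all W → L
n=11: only reaches 7(W), 6(W), 5(W), all W → L
n=12: only reaches 8(W), 7(W), 6(W), all W → L
n=13: only reaches 9(W), 8(W), 7(W), all W → L
n=14: reaches L-position 10 → W
From 14, the L positions reachable in one move are: 10.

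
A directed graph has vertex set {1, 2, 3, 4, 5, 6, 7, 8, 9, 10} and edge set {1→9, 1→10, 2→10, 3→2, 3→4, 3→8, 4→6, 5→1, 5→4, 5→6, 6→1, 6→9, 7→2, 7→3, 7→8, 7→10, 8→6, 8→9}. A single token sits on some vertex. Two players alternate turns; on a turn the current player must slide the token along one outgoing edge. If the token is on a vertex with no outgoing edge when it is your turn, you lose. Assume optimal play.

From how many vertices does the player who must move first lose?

3

Label each position W (a win for the player to move) or L (a loss). A position with no legal move is L; any other position is W exactly when some move reaches an L, and L when every move reaches a W.
Every edge goes from a vertex to one that appears earlier in the order 10, 9, 1, 6, 2, 4, 8, 3, 5, 7, so processing vertices in that order labels each vertex after all of its successors.
10: no outgoing edge → L
9: no outgoing edge → L
1: W (go to 9, an L position)
6: W (go to 9, an L position)
2: W (go to 10, an L position)
4: L (sole option 6(W) is W)
8: W (go to 9, an L position)
3: W (go to 4, an L position)
5: W (go to 4, an L position)
7: W (go to 10, an L position)
The L vertices are 4, 9, 10; that is 3 in all.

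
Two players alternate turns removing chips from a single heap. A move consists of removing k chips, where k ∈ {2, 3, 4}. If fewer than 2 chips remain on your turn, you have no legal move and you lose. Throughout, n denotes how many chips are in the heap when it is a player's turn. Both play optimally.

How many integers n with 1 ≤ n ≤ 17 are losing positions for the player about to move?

Use the standard recursion: the mover loses at a terminal position; elsewhere, the mover wins exactly when some move hands the opponent an L position.
n=0: no move → L
n=1: no move → L
n=2: →0(L), so W
n=3: →1(L), so W
n=4: →1(L), so W
n=5: →1(L), so W
n=6: →4(W), 3(W), 2(W) — all W, so L
n=7: →5(W), 4(W), 3(W) — all W, so L
n=8: →6(L), so W
n=9: →7(L), so W
n=10: →7(L), so W
n=11: →7(L), so W
n=12: →10(W), 9(W), 8(W) — all W, so L
n=13: →11(W), 10(W), 9(W) — all W, so L
n=14: →12(L), so W
n=15: →13(L), so W
n=16: →13(L), so W
n=17: →13(L), so W
L entries with 1 ≤ n ≤ 17 (n=0 is outside the asked range and is not counted): n = 1, 6, 7, 12, 13; that makes 5.

5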